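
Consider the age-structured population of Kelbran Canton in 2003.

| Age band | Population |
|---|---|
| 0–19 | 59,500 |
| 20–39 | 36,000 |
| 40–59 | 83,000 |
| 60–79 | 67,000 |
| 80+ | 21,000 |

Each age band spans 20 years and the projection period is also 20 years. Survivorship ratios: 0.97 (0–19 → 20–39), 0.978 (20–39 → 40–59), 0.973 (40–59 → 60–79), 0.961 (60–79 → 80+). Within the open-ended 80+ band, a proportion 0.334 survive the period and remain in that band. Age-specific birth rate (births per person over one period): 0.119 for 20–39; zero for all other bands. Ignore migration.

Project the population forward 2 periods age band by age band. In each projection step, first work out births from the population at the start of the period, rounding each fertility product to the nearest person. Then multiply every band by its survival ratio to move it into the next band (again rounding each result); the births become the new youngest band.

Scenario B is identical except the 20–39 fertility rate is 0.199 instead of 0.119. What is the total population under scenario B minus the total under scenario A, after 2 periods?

— Period 1 —
Births: 36000 * 0.119 = 4284
20–39: 59500 * 0.97 = 57715
40–59: 36000 * 0.978 = 35208
60–79: 83000 * 0.973 = 80759
80+: 67000 * 0.961 + 21000 * 0.334 = 64387 + 7014 = 71401
Population now: 0–19=4284, 20–39=57715, 40–59=35208, 60–79=80759, 80+=71401
— Period 2 —
Births: 57715 * 0.119 = 6868
20–39: 4284 * 0.97 = 4155
40–59: 57715 * 0.978 = 56445
60–79: 35208 * 0.973 = 34257
80+: 80759 * 0.961 + 71401 * 0.334 = 77609 + 23848 = 101457
Population now: 0–19=6868, 20–39=4155, 40–59=56445, 60–79=34257, 80+=101457
Scenario A total after 2 periods: 203182
Scenario B projection —
— Period 1 —
Births: 36000 * 0.199 = 7164
20–39: 59500 * 0.97 = 57715
40–59: 36000 * 0.978 = 35208
60–79: 83000 * 0.973 = 80759
80+: 67000 * 0.961 + 21000 * 0.334 = 64387 + 7014 = 71401
Population now: 0–19=7164, 20–39=57715, 40–59=35208, 60–79=80759, 80+=71401
— Period 2 —
Births: 57715 * 0.199 = 11485
20–39: 7164 * 0.97 = 6949
40–59: 57715 * 0.978 = 56445
60–79: 35208 * 0.973 = 34257
80+: 80759 * 0.961 + 71401 * 0.334 = 77609 + 23848 = 101457
Population now: 0–19=11485, 20–39=6949, 40–59=56445, 60–79=34257, 80+=101457
Scenario B total after 2 periods: 210593
Difference B − A = 210593 − 203182 = 7411

7411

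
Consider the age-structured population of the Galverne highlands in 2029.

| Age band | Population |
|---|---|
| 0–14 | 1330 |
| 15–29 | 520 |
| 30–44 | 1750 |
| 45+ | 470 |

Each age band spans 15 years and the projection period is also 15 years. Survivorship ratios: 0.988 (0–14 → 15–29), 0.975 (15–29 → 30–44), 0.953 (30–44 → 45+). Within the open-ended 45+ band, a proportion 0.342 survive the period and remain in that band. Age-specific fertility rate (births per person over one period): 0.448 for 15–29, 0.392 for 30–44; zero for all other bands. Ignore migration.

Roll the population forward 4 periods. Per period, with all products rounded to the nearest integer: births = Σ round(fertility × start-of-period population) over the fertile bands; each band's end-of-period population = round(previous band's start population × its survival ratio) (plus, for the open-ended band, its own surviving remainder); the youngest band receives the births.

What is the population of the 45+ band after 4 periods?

1390

(Bands numbered youngest = 1 to oldest = 4.)
[period 1]
Births: 520 * 0.448 = 233  |  1750 * 0.392 = 686 → 919
Band 2: 1330 * 0.988 = 1314
Band 3: 520 * 0.975 = 507
Band 4: 1750 * 0.953 + 470 * 0.342 = 1668 + 161 = 1829
End of period: [919, 1314, 507, 1829]
[period 2]
Births: 1314 * 0.448 = 589  |  507 * 0.392 = 199 → 788
Band 2: 919 * 0.988 = 908
Band 3: 1314 * 0.975 = 1281
Band 4: 507 * 0.953 + 1829 * 0.342 = 483 + 626 = 1109
End of period: [788, 908, 1281, 1109]
[period 3]
Births: 908 * 0.448 = 407  |  1281 * 0.392 = 502 → 909
Band 2: 788 * 0.988 = 779
Band 3: 908 * 0.975 = 885
Band 4: 1281 * 0.953 + 1109 * 0.342 = 1221 + 379 = 1600
End of period: [909, 779, 885, 1600]
[period 4]
Births: 779 * 0.448 = 349  |  885 * 0.392 = 347 → 696
Band 2: 909 * 0.988 = 898
Band 3: 779 * 0.975 = 760
Band 4: 885 * 0.953 + 1600 * 0.342 = 843 + 547 = 1390
End of period: [696, 898, 760, 1390]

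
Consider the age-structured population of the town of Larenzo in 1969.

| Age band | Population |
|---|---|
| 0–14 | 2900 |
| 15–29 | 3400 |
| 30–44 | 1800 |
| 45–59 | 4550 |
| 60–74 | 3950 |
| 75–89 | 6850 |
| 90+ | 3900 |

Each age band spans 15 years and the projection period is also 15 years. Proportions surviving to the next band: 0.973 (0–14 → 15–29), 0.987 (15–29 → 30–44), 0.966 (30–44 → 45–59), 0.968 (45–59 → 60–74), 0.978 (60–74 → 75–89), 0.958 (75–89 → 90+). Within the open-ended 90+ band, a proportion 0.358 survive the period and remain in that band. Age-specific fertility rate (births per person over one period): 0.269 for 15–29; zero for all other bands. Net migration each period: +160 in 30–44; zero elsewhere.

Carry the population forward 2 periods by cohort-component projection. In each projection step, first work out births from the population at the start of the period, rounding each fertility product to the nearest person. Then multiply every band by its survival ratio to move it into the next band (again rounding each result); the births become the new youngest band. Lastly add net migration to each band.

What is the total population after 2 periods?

After projecting period 1:
Births: 3400 * 0.269 = 915
15–29: 2900 * 0.973 = 2822
30–44: 3400 * 0.987 = 3356
45–59: 1800 * 0.966 = 1739
60–74: 4550 * 0.968 = 4404
75–89: 3950 * 0.978 = 3863
90+: 6850 * 0.958 + 3900 * 0.358 = 6562 + 1396 = 7958
Net migration: 30–44 + 160 → 3516
Population now: 0–14=915, 15–29=2822, 30–44=3516, 45–59=1739, 60–74=4404, 75–89=3863, 90+=7958
After projecting period 2:
Births: 2822 * 0.269 = 759
15–29: 915 * 0.973 = 890
30–44: 2822 * 0.987 = 2785
45–59: 3516 * 0.966 = 3396
60–74: 1739 * 0.968 = 1683
75–89: 4404 * 0.978 = 4307
90+: 3863 * 0.958 + 7958 * 0.358 = 3701 + 2849 = 6550
Net migration: 30–44 + 160 → 2945
Population now: 0–14=759, 15–29=890, 30–44=2945, 45–59=3396, 60–74=1683, 75–89=4307, 90+=6550
Total after period 2: 759 + 890 + 2945 + 3396 + 1683 + 4307 + 6550 = 20530

20530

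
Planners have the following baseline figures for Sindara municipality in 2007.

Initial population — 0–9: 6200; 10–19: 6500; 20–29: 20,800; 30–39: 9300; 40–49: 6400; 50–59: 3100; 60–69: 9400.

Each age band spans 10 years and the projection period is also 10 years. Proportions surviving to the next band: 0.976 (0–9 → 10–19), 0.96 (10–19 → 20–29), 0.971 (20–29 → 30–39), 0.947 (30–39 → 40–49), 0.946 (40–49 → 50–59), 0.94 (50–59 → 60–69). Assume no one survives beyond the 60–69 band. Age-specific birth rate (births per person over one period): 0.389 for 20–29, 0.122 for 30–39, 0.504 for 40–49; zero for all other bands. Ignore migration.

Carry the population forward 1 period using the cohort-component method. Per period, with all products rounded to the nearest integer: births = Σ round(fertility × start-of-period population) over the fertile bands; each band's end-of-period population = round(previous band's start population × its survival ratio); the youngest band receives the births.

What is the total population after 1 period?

62715

[period 1]
Births: 20800 × 0.389 = 8091  |  9300 × 0.122 = 1135  |  6400 × 0.504 = 3226 ⇒ total 12452
10–19: 6200 × 0.976 = 6051
20–29: 6500 × 0.96 = 6240
30–39: 20800 × 0.971 = 20197
40–49: 9300 × 0.947 = 8807
50–59: 6400 × 0.946 = 6054
60–69: 3100 × 0.94 = 2914
Population now: 0–9=12452, 10–19=6051, 20–29=6240, 30–39=20197, 40–49=8807, 50–59=6054, 60–69=2914
Total after period 1: 12452 + 6051 + 6240 + 20197 + 8807 + 6054 + 2914 = 62715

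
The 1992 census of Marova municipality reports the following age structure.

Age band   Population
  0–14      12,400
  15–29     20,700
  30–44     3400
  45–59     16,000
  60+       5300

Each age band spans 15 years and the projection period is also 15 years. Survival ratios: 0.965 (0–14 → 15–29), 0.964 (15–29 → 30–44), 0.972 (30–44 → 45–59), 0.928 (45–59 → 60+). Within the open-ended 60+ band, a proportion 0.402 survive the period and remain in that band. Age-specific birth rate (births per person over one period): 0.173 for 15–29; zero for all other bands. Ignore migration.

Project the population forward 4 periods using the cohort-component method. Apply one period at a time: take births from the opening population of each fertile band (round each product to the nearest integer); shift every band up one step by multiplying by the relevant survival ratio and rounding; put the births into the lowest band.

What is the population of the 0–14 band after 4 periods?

346

Numbering the groups 1..5 from youngest to oldest:
Period 1.
Births: 20700 × 0.173 = 3581
Group 2: 12400 × 0.965 = 11966
Group 3: 20700 × 0.964 = 19955
Group 4: 3400 × 0.972 = 3305
Group 5: 16000 × 0.928 + 5300 × 0.402 = 14848 + 2131 = 16979
Population now: 0–14=3581, 15–29=11966, 30–44=19955, 45–59=3305, 60+=16979
Period 2.
Births: 11966 × 0.173 = 2070
Group 2: 3581 × 0.965 = 3456
Group 3: 11966 × 0.964 = 11535
Group 4: 19955 × 0.972 = 19396
Group 5: 3305 × 0.928 + 16979 × 0.402 = 3067 + 6826 = 9893
Population now: 0–14=2070, 15–29=3456, 30–44=11535, 45–59=19396, 60+=9893
Period 3.
Births: 3456 × 0.173 = 598
Group 2: 2070 × 0.965 = 1998
Group 3: 3456 × 0.964 = 3332
Group 4: 11535 × 0.972 = 11212
Group 5: 19396 × 0.928 + 9893 × 0.402 = 17999 + 3977 = 21976
Population now: 0–14=598, 15–29=1998, 30–44=3332, 45–59=11212, 60+=21976
Period 4.
Births: 1998 × 0.173 = 346
Group 2: 598 × 0.965 = 577
Group 3: 1998 × 0.964 = 1926
Group 4: 3332 × 0.972 = 3239
Group 5: 11212 × 0.928 + 21976 × 0.402 = 10405 + 8834 = 19239
Population now: 0–14=346, 15–29=577, 30–44=1926, 45–59=3239, 60+=19239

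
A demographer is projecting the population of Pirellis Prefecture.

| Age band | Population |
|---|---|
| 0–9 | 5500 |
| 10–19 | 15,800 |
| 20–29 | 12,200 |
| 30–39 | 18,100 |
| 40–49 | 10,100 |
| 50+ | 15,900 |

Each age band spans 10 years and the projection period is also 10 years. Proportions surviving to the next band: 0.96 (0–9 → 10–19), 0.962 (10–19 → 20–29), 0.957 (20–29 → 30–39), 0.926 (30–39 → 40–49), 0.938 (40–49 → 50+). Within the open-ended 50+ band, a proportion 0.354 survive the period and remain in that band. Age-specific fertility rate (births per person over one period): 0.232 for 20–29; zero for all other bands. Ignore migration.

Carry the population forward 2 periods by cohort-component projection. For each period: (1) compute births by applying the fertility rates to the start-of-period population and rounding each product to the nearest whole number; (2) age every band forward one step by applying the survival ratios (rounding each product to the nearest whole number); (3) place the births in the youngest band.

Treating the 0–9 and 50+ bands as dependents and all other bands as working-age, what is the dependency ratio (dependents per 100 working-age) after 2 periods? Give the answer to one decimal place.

Call the groups 1 to 6, youngest first.
After projecting period 1:
Births: 12200 × 0.232 = 2830
Group 2: 5500 × 0.96 = 5280
Group 3: 15800 × 0.962 = 15200
Group 4: 12200 × 0.957 = 11675
Group 5: 18100 × 0.926 = 16761
Group 6: 10100 × 0.938 + 15900 × 0.354 = 9474 + 5629 = 15103
End of period: [2830, 5280, 15200, 11675, 16761, 15103]
After projecting period 2:
Births: 15200 × 0.232 = 3526
Group 2: 2830 × 0.96 = 2717
Group 3: 5280 × 0.962 = 5079
Group 4: 15200 × 0.957 = 14546
Group 5: 11675 × 0.926 = 10811
Group 6: 16761 × 0.938 + 15103 × 0.354 = 15722 + 5346 = 21068
End of period: [3526, 2717, 5079, 14546, 10811, 21068]
Dependents (band 0–9 + band 50+) = 3526 + 21068 = 24594; working-age = 33153; ratio = 24594/33153 × 100 = 74.2

74.2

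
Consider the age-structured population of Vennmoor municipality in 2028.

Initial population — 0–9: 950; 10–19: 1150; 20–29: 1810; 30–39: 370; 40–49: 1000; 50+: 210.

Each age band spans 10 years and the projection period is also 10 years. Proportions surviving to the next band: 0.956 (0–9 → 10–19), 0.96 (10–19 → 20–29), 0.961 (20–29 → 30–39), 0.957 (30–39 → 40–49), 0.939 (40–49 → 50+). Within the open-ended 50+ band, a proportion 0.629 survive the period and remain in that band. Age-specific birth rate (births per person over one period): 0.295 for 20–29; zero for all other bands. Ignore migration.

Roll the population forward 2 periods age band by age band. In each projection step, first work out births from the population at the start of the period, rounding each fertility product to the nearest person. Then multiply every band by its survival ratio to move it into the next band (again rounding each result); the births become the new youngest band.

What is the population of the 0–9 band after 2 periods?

326

— Period 1 —
Births: 1810 × 0.295 = 534
10–19: 950 × 0.956 = 908
20–29: 1150 × 0.96 = 1104
30–39: 1810 × 0.961 = 1739
40–49: 370 × 0.957 = 354
50+: 1000 × 0.939 + 210 × 0.629 = 939 + 132 = 1071
→ [534, 908, 1104, 1739, 354, 1071]
— Period 2 —
Births: 1104 × 0.295 = 326
10–19: 534 × 0.956 = 511
20–29: 908 × 0.96 = 872
30–39: 1104 × 0.961 = 1061
40–49: 1739 × 0.957 = 1664
50+: 354 × 0.939 + 1071 × 0.629 = 332 + 674 = 1006
→ [326, 511, 872, 1061, 1664, 1006]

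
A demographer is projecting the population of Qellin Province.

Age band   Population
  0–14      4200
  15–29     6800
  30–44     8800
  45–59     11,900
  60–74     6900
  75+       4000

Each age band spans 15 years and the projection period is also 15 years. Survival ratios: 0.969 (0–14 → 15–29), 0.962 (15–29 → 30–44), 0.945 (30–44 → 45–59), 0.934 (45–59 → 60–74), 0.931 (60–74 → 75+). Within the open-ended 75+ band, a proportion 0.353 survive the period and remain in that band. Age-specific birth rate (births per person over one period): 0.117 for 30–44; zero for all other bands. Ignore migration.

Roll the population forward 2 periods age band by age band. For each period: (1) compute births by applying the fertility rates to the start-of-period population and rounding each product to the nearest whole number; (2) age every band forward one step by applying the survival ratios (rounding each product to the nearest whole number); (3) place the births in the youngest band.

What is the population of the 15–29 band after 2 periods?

998

Numbering the groups 1..6 from youngest to oldest:
After projecting period 1:
Births: 8800 × 0.117 = 1030
Group 2: 4200 × 0.969 = 4070
Group 3: 6800 × 0.962 = 6542
Group 4: 8800 × 0.945 = 8316
Group 5: 11900 × 0.934 = 11115
Group 6: 6900 × 0.931 + 4000 × 0.353 = 6424 + 1412 = 7836
Population now: 0–14=1030, 15–29=4070, 30–44=6542, 45–59=8316, 60–74=11115, 75+=7836
After projecting period 2:
Births: 6542 × 0.117 = 765
Group 2: 1030 × 0.969 = 998
Group 3: 4070 × 0.962 = 3915
Group 4: 6542 × 0.945 = 6182
Group 5: 8316 × 0.934 = 7767
Group 6: 11115 × 0.931 + 7836 × 0.353 = 10348 + 2766 = 13114
Population now: 0–14=765, 15–29=998, 30–44=3915, 45–59=6182, 60–74=7767, 75+=13114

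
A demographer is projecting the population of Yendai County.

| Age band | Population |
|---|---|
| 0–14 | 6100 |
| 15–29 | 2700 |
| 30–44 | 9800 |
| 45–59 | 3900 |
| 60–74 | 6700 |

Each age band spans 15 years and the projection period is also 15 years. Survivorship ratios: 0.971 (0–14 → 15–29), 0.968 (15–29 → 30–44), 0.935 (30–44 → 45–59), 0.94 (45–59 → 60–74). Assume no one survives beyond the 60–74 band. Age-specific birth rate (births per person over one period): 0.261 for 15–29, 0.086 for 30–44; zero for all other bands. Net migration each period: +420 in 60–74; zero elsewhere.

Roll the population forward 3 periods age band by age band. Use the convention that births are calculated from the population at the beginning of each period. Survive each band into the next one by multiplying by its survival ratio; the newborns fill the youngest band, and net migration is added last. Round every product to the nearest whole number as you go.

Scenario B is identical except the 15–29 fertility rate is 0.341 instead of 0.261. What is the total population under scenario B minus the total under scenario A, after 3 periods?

855

After projecting period 1:
Births: 2700 * 0.261 = 705 ; 9800 * 0.086 = 843 — total 1548
15–29: 6100 * 0.971 = 5923
30–44: 2700 * 0.968 = 2614
45–59: 9800 * 0.935 = 9163
60–74: 3900 * 0.94 = 3666
Net migration: 60–74 + 420 → 4086
Population now: 0–14=1548, 15–29=5923, 30–44=2614, 45–59=9163, 60–74=4086
After projecting period 2:
Births: 5923 * 0.261 = 1546 ; 2614 * 0.086 = 225 — total 1771
15–29: 1548 * 0.971 = 1503
30–44: 5923 * 0.968 = 5733
45–59: 2614 * 0.935 = 2444
60–74: 9163 * 0.94 = 8613
Net migration: 60–74 + 420 → 9033
Population now: 0–14=1771, 15–29=1503, 30–44=5733, 45–59=2444, 60–74=9033
After projecting period 3:
Births: 1503 * 0.261 = 392 ; 5733 * 0.086 = 493 — total 885
15–29: 1771 * 0.971 = 1720
30–44: 1503 * 0.968 = 1455
45–59: 5733 * 0.935 = 5360
60–74: 2444 * 0.94 = 2297
Net migration: 60–74 + 420 → 2717
Population now: 0–14=885, 15–29=1720, 30–44=1455, 45–59=5360, 60–74=2717
Scenario A total after 3 periods: 12137
Scenario B projection —
After projecting period 1:
Births: 2700 * 0.341 = 921 ; 9800 * 0.086 = 843 — total 1764
15–29: 6100 * 0.971 = 5923
30–44: 2700 * 0.968 = 2614
45–59: 9800 * 0.935 = 9163
60–74: 3900 * 0.94 = 3666
Net migration: 60–74 + 420 → 4086
Population now: 0–14=1764, 15–29=5923, 30–44=2614, 45–59=9163, 60–74=4086
After projecting period 2:
Births: 5923 * 0.341 = 2020 ; 2614 * 0.086 = 225 — total 2245
15–29: 1764 * 0.971 = 1713
30–44: 5923 * 0.968 = 5733
45–59: 2614 * 0.935 = 2444
60–74: 9163 * 0.94 = 8613
Net migration: 60–74 + 420 → 9033
Population now: 0–14=2245, 15–29=1713, 30–44=5733, 45–59=2444, 60–74=9033
After projecting period 3:
Births: 1713 * 0.341 = 584 ; 5733 * 0.086 = 493 — total 1077
15–29: 2245 * 0.971 = 2180
30–44: 1713 * 0.968 = 1658
45–59: 5733 * 0.935 = 5360
60–74: 2444 * 0.94 = 2297
Net migration: 60–74 + 420 → 2717
Population now: 0–14=1077, 15–29=2180, 30–44=1658, 45–59=5360, 60–74=2717
Scenario B total after 3 periods: 12992
Difference B − A = 12992 − 12137 = 855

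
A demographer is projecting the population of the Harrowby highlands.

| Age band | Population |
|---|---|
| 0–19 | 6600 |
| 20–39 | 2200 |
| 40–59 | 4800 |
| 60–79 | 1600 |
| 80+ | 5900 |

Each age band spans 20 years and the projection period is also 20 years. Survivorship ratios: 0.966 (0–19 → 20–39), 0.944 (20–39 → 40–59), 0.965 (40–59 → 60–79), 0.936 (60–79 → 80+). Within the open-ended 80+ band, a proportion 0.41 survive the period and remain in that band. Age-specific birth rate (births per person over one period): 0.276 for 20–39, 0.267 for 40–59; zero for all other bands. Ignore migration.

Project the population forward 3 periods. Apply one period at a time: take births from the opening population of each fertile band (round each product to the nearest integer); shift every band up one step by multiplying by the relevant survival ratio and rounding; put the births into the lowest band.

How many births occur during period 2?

After projecting period 1:
Births: 2200 * 0.276 = 607, 4800 * 0.267 = 1282 → total 1889
20–39: 6600 * 0.966 = 6376
40–59: 2200 * 0.944 = 2077
60–79: 4800 * 0.965 = 4632
80+: 1600 * 0.936 + 5900 * 0.41 = 1498 + 2419 = 3917
Population now: 0–19=1889, 20–39=6376, 40–59=2077, 60–79=4632, 80+=3917
After projecting period 2:
Births: 6376 * 0.276 = 1760, 2077 * 0.267 = 555 → total 2315
20–39: 1889 * 0.966 = 1825
40–59: 6376 * 0.944 = 6019
60–79: 2077 * 0.965 = 2004
80+: 4632 * 0.936 + 3917 * 0.41 = 4336 + 1606 = 5942
Population now: 0–19=2315, 20–39=1825, 40–59=6019, 60–79=2004, 80+=5942

2315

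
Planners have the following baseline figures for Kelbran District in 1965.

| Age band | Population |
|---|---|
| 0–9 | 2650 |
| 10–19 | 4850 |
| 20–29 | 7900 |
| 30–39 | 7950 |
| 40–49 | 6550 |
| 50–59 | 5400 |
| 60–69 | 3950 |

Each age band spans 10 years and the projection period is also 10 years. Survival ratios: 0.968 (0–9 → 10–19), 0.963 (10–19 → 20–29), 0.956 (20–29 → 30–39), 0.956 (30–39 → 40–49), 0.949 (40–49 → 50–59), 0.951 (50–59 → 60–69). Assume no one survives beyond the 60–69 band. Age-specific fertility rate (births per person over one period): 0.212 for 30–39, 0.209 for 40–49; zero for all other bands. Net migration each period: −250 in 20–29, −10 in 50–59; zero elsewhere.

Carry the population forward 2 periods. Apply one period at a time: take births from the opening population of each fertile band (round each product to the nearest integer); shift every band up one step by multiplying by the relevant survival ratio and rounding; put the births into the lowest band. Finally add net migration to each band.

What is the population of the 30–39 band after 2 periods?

Call the groups 1 to 7, youngest first.
[period 1]
Births: 7950 * 0.212 = 1685 ; 6550 * 0.209 = 1369 → total 3054
Group 2: 2650 * 0.968 = 2565
Group 3: 4850 * 0.963 = 4671
Group 4: 7900 * 0.956 = 7552
Group 5: 7950 * 0.956 = 7600
Group 6: 6550 * 0.949 = 6216
Group 7: 5400 * 0.951 = 5135
Net migration: Group 3 − 250 → 4421; Group 6 − 10 → 6206
Giving 3054 / 2565 / 4421 / 7552 / 7600 / 6206 / 5135.
[period 2]
Births: 7552 * 0.212 = 1601 ; 7600 * 0.209 = 1588 → total 3189
Group 2: 3054 * 0.968 = 2956
Group 3: 2565 * 0.963 = 2470
Group 4: 4421 * 0.956 = 4226
Group 5: 7552 * 0.956 = 7220
Group 6: 7600 * 0.949 = 7212
Group 7: 6206 * 0.951 = 5902
Net migration: Group 3 − 250 → 2220; Group 6 − 10 → 7202
Giving 3189 / 2956 / 2220 / 4226 / 7220 / 7202 / 5902.

4226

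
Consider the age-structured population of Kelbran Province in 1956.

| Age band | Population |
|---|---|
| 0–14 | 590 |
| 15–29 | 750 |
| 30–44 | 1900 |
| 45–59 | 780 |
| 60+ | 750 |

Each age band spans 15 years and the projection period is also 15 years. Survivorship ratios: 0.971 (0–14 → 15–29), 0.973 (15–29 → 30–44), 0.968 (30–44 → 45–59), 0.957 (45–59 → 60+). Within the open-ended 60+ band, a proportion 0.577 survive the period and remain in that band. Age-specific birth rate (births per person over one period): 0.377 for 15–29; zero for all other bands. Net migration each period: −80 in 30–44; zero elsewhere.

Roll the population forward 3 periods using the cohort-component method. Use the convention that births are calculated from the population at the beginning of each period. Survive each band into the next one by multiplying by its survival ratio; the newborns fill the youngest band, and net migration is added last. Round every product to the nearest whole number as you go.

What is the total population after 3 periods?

— Period 1 —
Births: 750 × 0.377 = 283
15–29: 590 × 0.971 = 573
30–44: 750 × 0.973 = 730
45–59: 1900 × 0.968 = 1839
60+: 780 × 0.957 + 750 × 0.577 = 746 + 433 = 1179
Net migration: 30–44 − 80 → 650
End of period: [283, 573, 650, 1839, 1179]
— Period 2 —
Births: 573 × 0.377 = 216
15–29: 283 × 0.971 = 275
30–44: 573 × 0.973 = 558
45–59: 650 × 0.968 = 629
60+: 1839 × 0.957 + 1179 × 0.577 = 1760 + 680 = 2440
Net migration: 30–44 − 80 → 478
End of period: [216, 275, 478, 629, 2440]
— Period 3 —
Births: 275 × 0.377 = 104
15–29: 216 × 0.971 = 210
30–44: 275 × 0.973 = 268
45–59: 478 × 0.968 = 463
60+: 629 × 0.957 + 2440 × 0.577 = 602 + 1408 = 2010
Net migration: 30–44 − 80 → 188
End of period: [104, 210, 188, 463, 2010]
Total after period 3: 104 + 210 + 188 + 463 + 2010 = 2975

2975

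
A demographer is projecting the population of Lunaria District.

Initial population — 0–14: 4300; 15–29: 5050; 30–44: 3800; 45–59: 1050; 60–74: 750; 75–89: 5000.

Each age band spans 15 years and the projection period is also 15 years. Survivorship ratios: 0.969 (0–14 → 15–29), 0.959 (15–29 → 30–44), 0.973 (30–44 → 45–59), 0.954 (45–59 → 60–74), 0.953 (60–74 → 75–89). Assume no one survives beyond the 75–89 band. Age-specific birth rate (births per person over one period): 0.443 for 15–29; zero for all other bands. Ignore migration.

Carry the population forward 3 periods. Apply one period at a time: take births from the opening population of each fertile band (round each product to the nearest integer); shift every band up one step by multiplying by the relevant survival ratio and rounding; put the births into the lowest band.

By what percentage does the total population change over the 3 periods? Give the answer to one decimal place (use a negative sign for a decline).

(Bands numbered youngest = 1 to oldest = 6.)
Period 1:
Births: 5050 * 0.443 = 2237
Band 2: 4300 * 0.969 = 4167
Band 3: 5050 * 0.959 = 4843
Band 4: 3800 * 0.973 = 3697
Band 5: 1050 * 0.954 = 1002
Band 6: 750 * 0.953 = 715
Population now: 0–14=2237, 15–29=4167, 30–44=4843, 45–59=3697, 60–74=1002, 75–89=715
Period 2:
Births: 4167 * 0.443 = 1846
Band 2: 2237 * 0.969 = 2168
Band 3: 4167 * 0.959 = 3996
Band 4: 4843 * 0.973 = 4712
Band 5: 3697 * 0.954 = 3527
Band 6: 1002 * 0.953 = 955
Population now: 0–14=1846, 15–29=2168, 30–44=3996, 45–59=4712, 60–74=3527, 75–89=955
Period 3:
Births: 2168 * 0.443 = 960
Band 2: 1846 * 0.969 = 1789
Band 3: 2168 * 0.959 = 2079
Band 4: 3996 * 0.973 = 3888
Band 5: 4712 * 0.954 = 4495
Band 6: 3527 * 0.953 = 3361
Population now: 0–14=960, 15–29=1789, 30–44=2079, 45–59=3888, 60–74=4495, 75–89=3361
Total: 19950 → 16572; change = -3378; percentage change = -16.9%

-16.9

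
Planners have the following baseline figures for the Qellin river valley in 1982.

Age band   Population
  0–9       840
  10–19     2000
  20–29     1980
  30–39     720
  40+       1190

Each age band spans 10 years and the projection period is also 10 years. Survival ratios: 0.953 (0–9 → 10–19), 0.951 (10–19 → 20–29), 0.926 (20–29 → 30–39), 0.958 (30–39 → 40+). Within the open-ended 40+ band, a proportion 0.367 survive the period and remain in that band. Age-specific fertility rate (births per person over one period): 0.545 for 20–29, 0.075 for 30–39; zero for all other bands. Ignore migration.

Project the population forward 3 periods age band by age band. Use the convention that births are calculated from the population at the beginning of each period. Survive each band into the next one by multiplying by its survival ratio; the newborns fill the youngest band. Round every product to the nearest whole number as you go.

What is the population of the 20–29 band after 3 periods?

Call the bands 1 to 5, youngest first.
Period 1:
Births: 1980 * 0.545 = 1079 ; 720 * 0.075 = 54 ⇒ total 1133
Band 2: 840 * 0.953 = 801
Band 3: 2000 * 0.951 = 1902
Band 4: 1980 * 0.926 = 1833
Band 5: 720 * 0.958 + 1190 * 0.367 = 690 + 437 = 1127
Population now: 0–9=1133, 10–19=801, 20–29=1902, 30–39=1833, 40+=1127
Period 2:
Births: 1902 * 0.545 = 1037 ; 1833 * 0.075 = 137 ⇒ total 1174
Band 2: 1133 * 0.953 = 1080
Band 3: 801 * 0.951 = 762
Band 4: 1902 * 0.926 = 1761
Band 5: 1833 * 0.958 + 1127 * 0.367 = 1756 + 414 = 2170
Population now: 0–9=1174, 10–19=1080, 20–29=762, 30–39=1761, 40+=2170
Period 3:
Births: 762 * 0.545 = 415 ; 1761 * 0.075 = 132 ⇒ total 547
Band 2: 1174 * 0.953 = 1119
Band 3: 1080 * 0.951 = 1027
Band 4: 762 * 0.926 = 706
Band 5: 1761 * 0.958 + 2170 * 0.367 = 1687 + 796 = 2483
Population now: 0–9=547, 10–19=1119, 20–29=1027, 30–39=706, 40+=2483

1027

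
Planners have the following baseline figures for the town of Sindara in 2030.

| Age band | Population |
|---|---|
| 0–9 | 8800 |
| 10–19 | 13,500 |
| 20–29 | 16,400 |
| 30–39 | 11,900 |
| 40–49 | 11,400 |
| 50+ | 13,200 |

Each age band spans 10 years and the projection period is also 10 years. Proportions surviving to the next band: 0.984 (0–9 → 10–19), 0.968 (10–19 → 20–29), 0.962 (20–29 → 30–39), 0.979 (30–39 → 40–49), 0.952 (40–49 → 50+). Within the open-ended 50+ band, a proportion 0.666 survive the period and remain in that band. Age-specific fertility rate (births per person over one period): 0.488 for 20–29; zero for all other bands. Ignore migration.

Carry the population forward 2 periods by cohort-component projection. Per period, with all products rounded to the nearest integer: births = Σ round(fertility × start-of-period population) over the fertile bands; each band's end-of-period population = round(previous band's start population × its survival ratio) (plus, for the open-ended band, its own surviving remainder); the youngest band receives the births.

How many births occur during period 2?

[period 1]
Births: 16400 × 0.488 = 8003
10–19: 8800 × 0.984 = 8659
20–29: 13500 × 0.968 = 13068
30–39: 16400 × 0.962 = 15777
40–49: 11900 × 0.979 = 11650
50+: 11400 × 0.952 + 13200 × 0.666 = 10853 + 8791 = 19644
→ [8003, 8659, 13068, 15777, 11650, 19644]
[period 2]
Births: 13068 × 0.488 = 6377
10–19: 8003 × 0.984 = 7875
20–29: 8659 × 0.968 = 8382
30–39: 13068 × 0.962 = 12571
40–49: 15777 × 0.979 = 15446
50+: 11650 × 0.952 + 19644 × 0.666 = 11091 + 13083 = 24174
→ [6377, 7875, 8382, 12571, 15446, 24174]

6377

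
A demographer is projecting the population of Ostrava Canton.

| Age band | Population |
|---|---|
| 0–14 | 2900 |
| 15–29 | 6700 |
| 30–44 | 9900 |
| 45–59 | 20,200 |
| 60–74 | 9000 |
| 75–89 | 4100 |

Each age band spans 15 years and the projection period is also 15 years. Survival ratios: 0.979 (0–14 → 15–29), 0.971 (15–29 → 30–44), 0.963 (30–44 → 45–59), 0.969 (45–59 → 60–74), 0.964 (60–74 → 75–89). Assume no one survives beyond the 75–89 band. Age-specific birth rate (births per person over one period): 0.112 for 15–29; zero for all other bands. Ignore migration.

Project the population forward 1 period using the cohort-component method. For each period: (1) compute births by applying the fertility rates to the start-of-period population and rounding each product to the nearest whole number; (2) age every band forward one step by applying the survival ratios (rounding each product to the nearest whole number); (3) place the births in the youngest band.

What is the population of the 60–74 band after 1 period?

19574

(Groups numbered youngest = 1 to oldest = 6.)
— Period 1 —
Births: 6700 * 0.112 = 750
Group 2: 2900 * 0.979 = 2839
Group 3: 6700 * 0.971 = 6506
Group 4: 9900 * 0.963 = 9534
Group 5: 20200 * 0.969 = 19574
Group 6: 9000 * 0.964 = 8676
Population now: 0–14=750, 15–29=2839, 30–44=6506, 45–59=9534, 60–74=19574, 75–89=8676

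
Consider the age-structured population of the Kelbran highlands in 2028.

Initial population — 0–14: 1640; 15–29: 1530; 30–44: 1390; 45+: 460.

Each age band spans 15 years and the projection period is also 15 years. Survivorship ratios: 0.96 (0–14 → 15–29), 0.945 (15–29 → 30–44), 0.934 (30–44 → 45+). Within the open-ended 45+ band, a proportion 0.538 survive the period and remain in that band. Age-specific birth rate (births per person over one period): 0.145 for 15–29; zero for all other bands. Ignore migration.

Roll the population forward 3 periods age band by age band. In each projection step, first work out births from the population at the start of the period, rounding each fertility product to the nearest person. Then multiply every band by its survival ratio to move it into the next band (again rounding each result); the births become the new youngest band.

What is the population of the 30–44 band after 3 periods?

Numbering the bands 1..4 from youngest to oldest:
After projecting period 1:
Births: 1530 × 0.145 = 222
Band 2: 1640 × 0.96 = 1574
Band 3: 1530 × 0.945 = 1446
Band 4: 1390 × 0.934 + 460 × 0.538 = 1298 + 247 = 1545
Giving 222 / 1574 / 1446 / 1545.
After projecting period 2:
Births: 1574 × 0.145 = 228
Band 2: 222 × 0.96 = 213
Band 3: 1574 × 0.945 = 1487
Band 4: 1446 × 0.934 + 1545 × 0.538 = 1351 + 831 = 2182
Giving 228 / 213 / 1487 / 2182.
After projecting period 3:
Births: 213 × 0.145 = 31
Band 2: 228 × 0.96 = 219
Band 3: 213 × 0.945 = 201
Band 4: 1487 × 0.934 + 2182 × 0.538 = 1389 + 1174 = 2563
Giving 31 / 219 / 201 / 2563.

201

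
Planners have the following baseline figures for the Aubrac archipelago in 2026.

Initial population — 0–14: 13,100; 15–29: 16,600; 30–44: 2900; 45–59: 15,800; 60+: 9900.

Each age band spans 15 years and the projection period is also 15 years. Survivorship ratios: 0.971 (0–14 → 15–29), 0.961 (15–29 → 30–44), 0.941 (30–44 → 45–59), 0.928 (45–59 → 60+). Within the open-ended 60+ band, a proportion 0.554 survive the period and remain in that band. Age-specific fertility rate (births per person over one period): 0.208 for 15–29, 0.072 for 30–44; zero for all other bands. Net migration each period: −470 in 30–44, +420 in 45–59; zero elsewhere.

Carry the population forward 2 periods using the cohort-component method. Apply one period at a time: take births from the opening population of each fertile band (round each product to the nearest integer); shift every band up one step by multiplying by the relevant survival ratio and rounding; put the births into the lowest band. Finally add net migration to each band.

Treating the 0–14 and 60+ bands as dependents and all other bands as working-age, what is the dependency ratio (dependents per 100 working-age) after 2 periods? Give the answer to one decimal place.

[period 1]
Births: 16600 × 0.208 = 3453  |  2900 × 0.072 = 209 → total 3662
15–29: 13100 × 0.971 = 12720
30–44: 16600 × 0.961 = 15953
45–59: 2900 × 0.941 = 2729
60+: 15800 × 0.928 + 9900 × 0.554 = 14662 + 5485 = 20147
Net migration: 30–44 − 470 → 15483; 45–59 + 420 → 3149
End of period: [3662, 12720, 15483, 3149, 20147]
[period 2]
Births: 12720 × 0.208 = 2646  |  15483 × 0.072 = 1115 → total 3761
15–29: 3662 × 0.971 = 3556
30–44: 12720 × 0.961 = 12224
45–59: 15483 × 0.941 = 14570
60+: 3149 × 0.928 + 20147 × 0.554 = 2922 + 11161 = 14083
Net migration: 30–44 − 470 → 11754; 45–59 + 420 → 14990
End of period: [3761, 3556, 11754, 14990, 14083]
Dependents (band 0–14 + band 60+) = 3761 + 14083 = 17844; working-age = 30300; ratio = 17844/30300 × 100 = 58.9

58.9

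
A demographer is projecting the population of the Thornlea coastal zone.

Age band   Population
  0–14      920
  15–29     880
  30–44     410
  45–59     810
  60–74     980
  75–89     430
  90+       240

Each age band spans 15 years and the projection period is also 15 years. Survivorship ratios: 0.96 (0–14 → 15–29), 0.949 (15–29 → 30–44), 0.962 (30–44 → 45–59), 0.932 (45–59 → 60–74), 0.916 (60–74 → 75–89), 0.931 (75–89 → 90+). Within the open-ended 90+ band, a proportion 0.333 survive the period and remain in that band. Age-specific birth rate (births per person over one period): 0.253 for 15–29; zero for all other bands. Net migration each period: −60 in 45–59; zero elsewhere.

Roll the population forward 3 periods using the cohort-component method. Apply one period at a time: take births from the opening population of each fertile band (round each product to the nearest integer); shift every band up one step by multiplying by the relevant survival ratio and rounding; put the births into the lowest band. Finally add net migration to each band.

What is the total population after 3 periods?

— Period 1 —
Births: 880 × 0.253 = 223
15–29: 920 × 0.96 = 883
30–44: 880 × 0.949 = 835
45–59: 410 × 0.962 = 394
60–74: 810 × 0.932 = 755
75–89: 980 × 0.916 = 898
90+: 430 × 0.931 + 240 × 0.333 = 400 + 80 = 480
Net migration: 45–59 − 60 → 334
→ [223, 883, 835, 334, 755, 898, 480]
— Period 2 —
Births: 883 × 0.253 = 223
15–29: 223 × 0.96 = 214
30–44: 883 × 0.949 = 838
45–59: 835 × 0.962 = 803
60–74: 334 × 0.932 = 311
75–89: 755 × 0.916 = 692
90+: 898 × 0.931 + 480 × 0.333 = 836 + 160 = 996
Net migration: 45–59 − 60 → 743
→ [223, 214, 838, 743, 311, 692, 996]
— Period 3 —
Births: 214 × 0.253 = 54
15–29: 223 × 0.96 = 214
30–44: 214 × 0.949 = 203
45–59: 838 × 0.962 = 806
60–74: 743 × 0.932 = 692
75–89: 311 × 0.916 = 285
90+: 692 × 0.931 + 996 × 0.333 = 644 + 332 = 976
Net migration: 45–59 − 60 → 746
→ [54, 214, 203, 746, 692, 285, 976]
Total after period 3: 54 + 214 + 203 + 746 + 692 + 285 + 976 = 3170

3170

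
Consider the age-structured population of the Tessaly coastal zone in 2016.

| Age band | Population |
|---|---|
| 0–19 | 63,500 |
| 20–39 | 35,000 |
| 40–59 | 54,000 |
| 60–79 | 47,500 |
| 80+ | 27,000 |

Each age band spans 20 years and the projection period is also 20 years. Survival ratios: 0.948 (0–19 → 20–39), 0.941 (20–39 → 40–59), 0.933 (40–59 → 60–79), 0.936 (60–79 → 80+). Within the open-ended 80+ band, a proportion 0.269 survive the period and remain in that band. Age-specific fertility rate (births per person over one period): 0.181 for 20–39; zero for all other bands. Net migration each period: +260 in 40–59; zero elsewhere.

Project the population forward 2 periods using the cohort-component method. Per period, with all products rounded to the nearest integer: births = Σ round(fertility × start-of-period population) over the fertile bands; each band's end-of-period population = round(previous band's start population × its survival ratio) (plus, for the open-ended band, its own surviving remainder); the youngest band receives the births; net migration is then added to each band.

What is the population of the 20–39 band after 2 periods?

6006

After projecting period 1:
Births: 35000 × 0.181 = 6335
20–39: 63500 × 0.948 = 60198
40–59: 35000 × 0.941 = 32935
60–79: 54000 × 0.933 = 50382
80+: 47500 × 0.936 + 27000 × 0.269 = 44460 + 7263 = 51723
Net migration: 40–59 + 260 → 33195
→ [6335, 60198, 33195, 50382, 51723]
After projecting period 2:
Births: 60198 × 0.181 = 10896
20–39: 6335 × 0.948 = 6006
40–59: 60198 × 0.941 = 56646
60–79: 33195 × 0.933 = 30971
80+: 50382 × 0.936 + 51723 × 0.269 = 47158 + 13913 = 61071
Net migration: 40–59 + 260 → 56906
→ [10896, 6006, 56906, 30971, 61071]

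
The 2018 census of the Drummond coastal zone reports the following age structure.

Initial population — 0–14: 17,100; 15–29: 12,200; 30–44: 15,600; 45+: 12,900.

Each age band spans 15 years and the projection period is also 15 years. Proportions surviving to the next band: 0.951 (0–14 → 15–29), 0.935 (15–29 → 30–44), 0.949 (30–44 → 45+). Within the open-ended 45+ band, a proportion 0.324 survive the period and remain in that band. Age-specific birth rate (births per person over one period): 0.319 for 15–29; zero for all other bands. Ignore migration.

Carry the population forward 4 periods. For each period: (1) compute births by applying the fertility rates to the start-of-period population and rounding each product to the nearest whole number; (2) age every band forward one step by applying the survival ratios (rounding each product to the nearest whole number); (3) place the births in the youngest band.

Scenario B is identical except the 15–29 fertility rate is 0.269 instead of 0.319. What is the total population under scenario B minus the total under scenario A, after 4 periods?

Period 1.
Births: 12200 × 0.319 = 3892
15–29: 17100 × 0.951 = 16262
30–44: 12200 × 0.935 = 11407
45+: 15600 × 0.949 + 12900 × 0.324 = 14804 + 4180 = 18984
Giving 3892 / 16262 / 11407 / 18984.
Period 2.
Births: 16262 × 0.319 = 5188
15–29: 3892 × 0.951 = 3701
30–44: 16262 × 0.935 = 15205
45+: 11407 × 0.949 + 18984 × 0.324 = 10825 + 6151 = 16976
Giving 5188 / 3701 / 15205 / 16976.
Period 3.
Births: 3701 × 0.319 = 1181
15–29: 5188 × 0.951 = 4934
30–44: 3701 × 0.935 = 3460
45+: 15205 × 0.949 + 16976 × 0.324 = 14430 + 5500 = 19930
Giving 1181 / 4934 / 3460 / 19930.
Period 4.
Births: 4934 × 0.319 = 1574
15–29: 1181 × 0.951 = 1123
30–44: 4934 × 0.935 = 4613
45+: 3460 × 0.949 + 19930 × 0.324 = 3284 + 6457 = 9741
Giving 1574 / 1123 / 4613 / 9741.
Scenario A total after 4 periods: 17051
Scenario B projection —
Period 1.
Births: 12200 × 0.269 = 3282
15–29: 17100 × 0.951 = 16262
30–44: 12200 × 0.935 = 11407
45+: 15600 × 0.949 + 12900 × 0.324 = 14804 + 4180 = 18984
Giving 3282 / 16262 / 11407 / 18984.
Period 2.
Births: 16262 × 0.269 = 4374
15–29: 3282 × 0.951 = 3121
30–44: 16262 × 0.935 = 15205
45+: 11407 × 0.949 + 18984 × 0.324 = 10825 + 6151 = 16976
Giving 4374 / 3121 / 15205 / 16976.
Period 3.
Births: 3121 × 0.269 = 840
15–29: 4374 × 0.951 = 4160
30–44: 3121 × 0.935 = 2918
45+: 15205 × 0.949 + 16976 × 0.324 = 14430 + 5500 = 19930
Giving 840 / 4160 / 2918 / 19930.
Period 4.
Births: 4160 × 0.269 = 1119
15–29: 840 × 0.951 = 799
30–44: 4160 × 0.935 = 3890
45+: 2918 × 0.949 + 19930 × 0.324 = 2769 + 6457 = 9226
Giving 1119 / 799 / 3890 / 9226.
Scenario B total after 4 periods: 15034
Difference B − A = 15034 − 17051 = -2017

-2017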